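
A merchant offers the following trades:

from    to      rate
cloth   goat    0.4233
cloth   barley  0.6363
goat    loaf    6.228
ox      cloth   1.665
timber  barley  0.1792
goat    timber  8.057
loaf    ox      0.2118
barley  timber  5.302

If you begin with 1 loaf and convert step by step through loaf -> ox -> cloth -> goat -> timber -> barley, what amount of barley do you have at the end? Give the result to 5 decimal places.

1 loaf × 0.2118 = 0.2118 ox
0.2118 ox × 1.665 = 0.352647 cloth
0.352647 cloth × 0.4233 = 0.1492754751 goat
0.1492754751 goat × 8.057 = 1.2027125028807 timber
1.2027125028807 timber × 0.1792 = 0.21552608051622144 barley

0.21553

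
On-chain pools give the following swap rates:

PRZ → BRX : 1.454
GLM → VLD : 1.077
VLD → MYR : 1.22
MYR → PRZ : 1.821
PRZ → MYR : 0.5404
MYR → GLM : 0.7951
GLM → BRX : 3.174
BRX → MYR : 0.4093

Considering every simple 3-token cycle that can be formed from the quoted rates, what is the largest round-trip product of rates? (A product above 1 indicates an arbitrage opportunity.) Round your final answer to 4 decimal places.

1.0837

MYR→PRZ→BRX→MYR: 1.821 × 1.454 × 0.4093 = 1.08372
MYR→GLM→VLD→MYR: 0.7951 × 1.077 × 1.22 = 1.04471
MYR→GLM→BRX→MYR: 0.7951 × 3.174 × 0.4093 = 1.03293
Maximum is MYR→PRZ→BRX→MYR at 1.0837; arbitrage exists.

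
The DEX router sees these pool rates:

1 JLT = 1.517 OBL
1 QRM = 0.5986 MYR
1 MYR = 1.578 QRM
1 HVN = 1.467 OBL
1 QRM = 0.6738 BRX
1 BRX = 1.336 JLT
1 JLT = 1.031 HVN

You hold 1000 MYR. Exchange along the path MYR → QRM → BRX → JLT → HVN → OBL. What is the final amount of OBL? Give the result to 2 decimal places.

2148.49

1000 MYR × 1.578 = 1578 QRM
1578 QRM × 0.6738 = 1063.2564 BRX
1063.2564 BRX × 1.336 = 1420.5105504 JLT
1420.5105504 JLT × 1.031 = 1464.5463774624 HVN
1464.5463774624 HVN × 1.467 = 2148.4895357373408 OBL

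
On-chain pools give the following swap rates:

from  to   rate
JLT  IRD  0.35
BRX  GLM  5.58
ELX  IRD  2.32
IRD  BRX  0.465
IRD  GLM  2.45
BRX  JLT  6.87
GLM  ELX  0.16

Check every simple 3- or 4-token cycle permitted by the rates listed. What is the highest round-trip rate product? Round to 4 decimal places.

BRX→JLT→IRD→BRX: 6.87 × 0.35 × 0.465 = 1.11809
ELX→IRD→BRX→GLM→ELX: 2.32 × 0.465 × 5.58 × 0.16 = 0.96315
ELX→IRD→GLM→ELX: 2.32 × 2.45 × 0.16 = 0.90944
Maximum is BRX→JLT→IRD→BRX at 1.1181; arbitrage exists.

1.1181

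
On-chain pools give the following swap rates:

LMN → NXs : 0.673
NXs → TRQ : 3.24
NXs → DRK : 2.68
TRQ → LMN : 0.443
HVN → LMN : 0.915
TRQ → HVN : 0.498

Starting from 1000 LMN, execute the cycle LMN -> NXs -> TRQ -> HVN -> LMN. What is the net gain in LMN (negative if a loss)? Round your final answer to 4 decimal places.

1000 LMN × 0.673 = 673 NXs
673 NXs × 3.24 = 2180.52 TRQ
2180.52 TRQ × 0.498 = 1085.89896 HVN
1085.89896 HVN × 0.915 = 993.5975484 LMN
Net change: 993.5975484 − 1000 = -6.4024516 LMN

-6.4025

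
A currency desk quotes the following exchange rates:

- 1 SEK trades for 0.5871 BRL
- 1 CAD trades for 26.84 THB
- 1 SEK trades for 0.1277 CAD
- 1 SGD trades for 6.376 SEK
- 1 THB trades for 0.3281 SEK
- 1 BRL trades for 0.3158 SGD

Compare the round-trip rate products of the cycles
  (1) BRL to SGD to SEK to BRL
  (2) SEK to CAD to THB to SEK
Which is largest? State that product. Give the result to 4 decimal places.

(1) 0.3158 × 6.376 × 0.5871 = 1.18215
(2) 0.1277 × 26.84 × 0.3281 = 1.12455
Highest is cycle (1) at 1.1821 (>1, arbitrage).

1.1821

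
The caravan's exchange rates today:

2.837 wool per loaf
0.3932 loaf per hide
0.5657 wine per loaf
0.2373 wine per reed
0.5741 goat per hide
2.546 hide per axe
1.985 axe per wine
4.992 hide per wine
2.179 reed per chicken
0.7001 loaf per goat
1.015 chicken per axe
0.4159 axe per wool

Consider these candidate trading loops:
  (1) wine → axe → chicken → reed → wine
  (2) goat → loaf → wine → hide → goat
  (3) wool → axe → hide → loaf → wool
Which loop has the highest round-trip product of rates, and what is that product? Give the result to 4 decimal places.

(1) 1.985 × 1.015 × 2.179 × 0.2373 = 1.04179
(2) 0.7001 × 0.5657 × 4.992 × 0.5741 = 1.13503
(3) 0.4159 × 2.546 × 0.3932 × 2.837 = 1.18119
Highest is cycle (3) at 1.1812 (>1, arbitrage).

1.1812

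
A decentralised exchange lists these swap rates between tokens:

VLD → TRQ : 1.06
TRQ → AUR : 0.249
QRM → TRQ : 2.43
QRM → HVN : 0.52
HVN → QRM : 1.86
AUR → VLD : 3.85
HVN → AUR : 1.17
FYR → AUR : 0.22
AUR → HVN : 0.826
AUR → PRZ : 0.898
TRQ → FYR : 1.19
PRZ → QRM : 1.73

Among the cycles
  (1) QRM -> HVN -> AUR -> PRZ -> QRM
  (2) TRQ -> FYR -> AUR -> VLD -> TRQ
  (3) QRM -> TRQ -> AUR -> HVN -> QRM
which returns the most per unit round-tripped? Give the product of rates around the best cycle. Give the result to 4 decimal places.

(1) 0.52 × 1.17 × 0.898 × 1.73 = 0.94517
(2) 1.19 × 0.22 × 3.85 × 1.06 = 1.06841
(3) 2.43 × 0.249 × 0.826 × 1.86 = 0.92961
Highest is cycle (2) at 1.0684 (>1, arbitrage).

1.0684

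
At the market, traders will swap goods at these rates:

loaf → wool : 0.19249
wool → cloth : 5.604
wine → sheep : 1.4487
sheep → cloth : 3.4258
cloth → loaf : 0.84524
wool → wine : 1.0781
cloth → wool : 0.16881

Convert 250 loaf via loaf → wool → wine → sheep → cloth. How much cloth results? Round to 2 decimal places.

257.48

250 loaf × 0.19249 = 48.1225 wool
48.1225 wool × 1.0781 = 51.88086725 wine
51.88086725 wine × 1.4487 = 75.159812385075 sheep
75.159812385075 sheep × 3.4258 = 257.482485268789935 cloth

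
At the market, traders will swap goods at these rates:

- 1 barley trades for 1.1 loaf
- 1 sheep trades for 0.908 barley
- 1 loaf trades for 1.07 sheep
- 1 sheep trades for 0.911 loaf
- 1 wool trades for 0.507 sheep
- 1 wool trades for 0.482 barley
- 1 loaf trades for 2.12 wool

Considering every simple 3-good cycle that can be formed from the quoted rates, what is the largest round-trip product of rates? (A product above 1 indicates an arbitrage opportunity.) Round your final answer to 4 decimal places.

1.1240

loaf→wool→barley→loaf: 2.12 × 0.482 × 1.1 = 1.12402
loaf→sheep→barley→loaf: 1.07 × 0.908 × 1.1 = 1.06872
loaf→wool→sheep→loaf: 2.12 × 0.507 × 0.911 = 0.97918
Maximum is loaf→wool→barley→loaf at 1.1240; arbitrage exists.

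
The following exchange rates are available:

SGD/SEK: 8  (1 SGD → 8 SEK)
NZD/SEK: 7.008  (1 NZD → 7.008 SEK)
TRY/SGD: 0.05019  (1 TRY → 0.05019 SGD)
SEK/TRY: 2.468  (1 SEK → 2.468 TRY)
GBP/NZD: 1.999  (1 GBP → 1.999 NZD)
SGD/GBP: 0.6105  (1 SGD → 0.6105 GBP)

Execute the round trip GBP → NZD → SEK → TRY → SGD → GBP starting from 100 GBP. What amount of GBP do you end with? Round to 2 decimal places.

100 GBP × 1.999 = 199.9 NZD
199.9 NZD × 7.008 = 1400.8992 SEK
1400.8992 SEK × 2.468 = 3457.4192256 TRY
3457.4192256 TRY × 0.05019 = 173.527870932864 SGD
173.527870932864 SGD × 0.6105 = 105.938765204513472 GBP

105.94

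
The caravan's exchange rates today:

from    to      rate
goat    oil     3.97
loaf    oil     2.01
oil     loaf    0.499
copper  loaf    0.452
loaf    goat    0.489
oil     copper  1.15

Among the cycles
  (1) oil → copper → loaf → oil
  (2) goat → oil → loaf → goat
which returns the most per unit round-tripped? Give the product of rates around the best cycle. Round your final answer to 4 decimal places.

(1) 1.15 × 0.452 × 2.01 = 1.04480
(2) 3.97 × 0.499 × 0.489 = 0.96872
Highest is cycle (1) at 1.0448 (>1, arbitrage).

1.0448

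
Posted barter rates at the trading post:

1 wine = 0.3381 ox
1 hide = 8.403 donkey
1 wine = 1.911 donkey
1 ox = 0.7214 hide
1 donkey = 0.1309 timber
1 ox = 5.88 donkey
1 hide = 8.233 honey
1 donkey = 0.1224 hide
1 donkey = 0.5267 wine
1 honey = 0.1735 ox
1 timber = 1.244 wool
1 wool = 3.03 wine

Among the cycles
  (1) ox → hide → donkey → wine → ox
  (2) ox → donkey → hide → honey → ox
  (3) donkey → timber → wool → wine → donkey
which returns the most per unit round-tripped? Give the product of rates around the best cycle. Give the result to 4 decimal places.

(1) 0.7214 × 8.403 × 0.5267 × 0.3381 = 1.07949
(2) 5.88 × 0.1224 × 8.233 × 0.1735 = 1.02805
(3) 0.1309 × 1.244 × 3.03 × 1.911 = 0.94290
Highest is cycle (1) at 1.0795 (>1, arbitrage).

1.0795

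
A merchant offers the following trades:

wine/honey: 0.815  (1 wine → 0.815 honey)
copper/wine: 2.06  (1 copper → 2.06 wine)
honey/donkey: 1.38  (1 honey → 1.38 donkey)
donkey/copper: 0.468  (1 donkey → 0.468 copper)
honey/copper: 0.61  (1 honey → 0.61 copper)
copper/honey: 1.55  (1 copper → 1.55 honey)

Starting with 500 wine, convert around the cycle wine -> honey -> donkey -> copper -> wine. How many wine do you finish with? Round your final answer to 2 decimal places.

500 wine × 0.815 = 407.5 honey
407.5 honey × 1.38 = 562.35 donkey
562.35 donkey × 0.468 = 263.1798 copper
263.1798 copper × 2.06 = 542.150388 wine

542.15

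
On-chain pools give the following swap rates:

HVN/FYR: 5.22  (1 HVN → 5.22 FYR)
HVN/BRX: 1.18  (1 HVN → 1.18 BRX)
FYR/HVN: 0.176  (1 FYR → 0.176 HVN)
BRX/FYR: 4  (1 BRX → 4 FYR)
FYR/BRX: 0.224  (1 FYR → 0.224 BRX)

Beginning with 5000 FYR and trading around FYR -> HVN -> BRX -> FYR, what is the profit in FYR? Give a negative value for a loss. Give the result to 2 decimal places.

-846.40

5000 FYR × 0.176 = 880 HVN
880 HVN × 1.18 = 1038.4 BRX
1038.4 BRX × 4 = 4153.6 FYR
Net change: 4153.6 − 5000 = -846.4 FYR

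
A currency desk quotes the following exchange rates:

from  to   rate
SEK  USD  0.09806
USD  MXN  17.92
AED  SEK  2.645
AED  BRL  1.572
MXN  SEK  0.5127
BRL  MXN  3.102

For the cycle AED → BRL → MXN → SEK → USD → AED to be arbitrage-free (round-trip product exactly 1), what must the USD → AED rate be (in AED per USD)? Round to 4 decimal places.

Known legs of the cycle: 1.572 × 3.102 × 0.5127 × 0.09806 = 0.245159959836528
For no arbitrage the full-cycle product must be 1, so the missing rate is 1 / 0.245159959836528 ≈ 4.078970.

4.0790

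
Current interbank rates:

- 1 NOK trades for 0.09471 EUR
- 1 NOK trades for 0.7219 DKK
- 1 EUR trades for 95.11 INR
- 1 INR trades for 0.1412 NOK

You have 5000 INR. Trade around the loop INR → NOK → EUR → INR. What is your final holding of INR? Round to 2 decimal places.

5000 INR × 0.1412 = 706 NOK
706 NOK × 0.09471 = 66.86526 EUR
66.86526 EUR × 95.11 = 6359.5548786 INR

6359.55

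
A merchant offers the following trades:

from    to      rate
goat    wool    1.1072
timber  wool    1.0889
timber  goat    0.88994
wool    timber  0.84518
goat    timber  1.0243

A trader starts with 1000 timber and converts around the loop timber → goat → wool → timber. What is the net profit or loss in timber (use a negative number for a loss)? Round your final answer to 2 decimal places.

1000 timber × 0.88994 = 889.94 goat
889.94 goat × 1.1072 = 985.341568 wool
985.341568 wool × 0.84518 = 832.79098644224 timber
Net change: 832.79098644224 − 1000 = -167.20901355776 timber

-167.21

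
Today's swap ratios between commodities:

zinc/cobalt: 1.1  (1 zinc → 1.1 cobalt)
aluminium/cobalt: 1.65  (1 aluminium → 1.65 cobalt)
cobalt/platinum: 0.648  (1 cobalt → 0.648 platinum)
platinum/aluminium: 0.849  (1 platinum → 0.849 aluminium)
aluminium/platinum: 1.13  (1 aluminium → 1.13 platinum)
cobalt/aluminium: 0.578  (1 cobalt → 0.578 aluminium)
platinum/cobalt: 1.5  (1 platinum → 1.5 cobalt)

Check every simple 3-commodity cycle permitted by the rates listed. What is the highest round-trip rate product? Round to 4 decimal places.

platinum→cobalt→aluminium→platinum: 1.5 × 0.578 × 1.13 = 0.97971
platinum→aluminium→cobalt→platinum: 0.849 × 1.65 × 0.648 = 0.90775
Maximum is platinum→cobalt→aluminium→platinum at 0.9797; no arbitrage — every cycle loses value.

0.9797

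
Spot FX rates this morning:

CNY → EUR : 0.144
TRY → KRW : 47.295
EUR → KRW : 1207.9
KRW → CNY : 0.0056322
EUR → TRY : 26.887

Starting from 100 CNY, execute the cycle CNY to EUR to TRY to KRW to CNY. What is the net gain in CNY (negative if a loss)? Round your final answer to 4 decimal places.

100 CNY × 0.144 = 14.4 EUR
14.4 EUR × 26.887 = 387.1728 TRY
387.1728 TRY × 47.295 = 18311.337576 KRW
18311.337576 KRW × 0.0056322 = 103.1331154955472 CNY
Net change: 103.1331154955472 − 100 = 3.1331154955472 CNY

3.1331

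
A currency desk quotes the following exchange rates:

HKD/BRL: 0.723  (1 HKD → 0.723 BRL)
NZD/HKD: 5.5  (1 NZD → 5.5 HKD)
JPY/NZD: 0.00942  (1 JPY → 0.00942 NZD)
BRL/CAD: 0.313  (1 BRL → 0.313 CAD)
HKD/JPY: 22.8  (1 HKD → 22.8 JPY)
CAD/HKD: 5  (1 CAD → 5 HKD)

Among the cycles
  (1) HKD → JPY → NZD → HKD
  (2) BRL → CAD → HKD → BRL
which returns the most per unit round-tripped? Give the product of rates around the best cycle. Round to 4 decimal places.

1.1813

(1) 22.8 × 0.00942 × 5.5 = 1.18127
(2) 0.313 × 5 × 0.723 = 1.13150
Highest is cycle (1) at 1.1813 (>1, arbitrage).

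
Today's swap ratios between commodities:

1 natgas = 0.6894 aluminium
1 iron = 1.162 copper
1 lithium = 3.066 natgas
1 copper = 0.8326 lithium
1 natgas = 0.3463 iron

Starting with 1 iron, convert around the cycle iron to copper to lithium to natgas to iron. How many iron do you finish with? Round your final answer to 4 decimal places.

1 iron × 1.162 = 1.162 copper
1.162 copper × 0.8326 = 0.9674812 lithium
0.9674812 lithium × 3.066 = 2.9662973592 natgas
2.9662973592 natgas × 0.3463 = 1.02722877549096 iron

1.0272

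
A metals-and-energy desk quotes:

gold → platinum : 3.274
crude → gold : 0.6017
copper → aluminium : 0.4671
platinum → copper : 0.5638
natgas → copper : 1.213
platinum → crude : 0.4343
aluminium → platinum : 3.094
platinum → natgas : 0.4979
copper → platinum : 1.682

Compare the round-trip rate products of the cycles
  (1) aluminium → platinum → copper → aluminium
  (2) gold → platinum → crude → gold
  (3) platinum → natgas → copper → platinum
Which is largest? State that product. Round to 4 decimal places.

(1) 3.094 × 0.5638 × 0.4671 = 0.81481
(2) 3.274 × 0.4343 × 0.6017 = 0.85556
(3) 0.4979 × 1.213 × 1.682 = 1.01585
Highest is cycle (3) at 1.0158 (>1, arbitrage).

1.0158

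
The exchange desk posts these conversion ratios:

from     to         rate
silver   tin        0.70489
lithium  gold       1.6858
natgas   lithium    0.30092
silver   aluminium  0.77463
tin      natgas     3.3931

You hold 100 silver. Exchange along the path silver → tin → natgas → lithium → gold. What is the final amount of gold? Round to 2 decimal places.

100 silver × 0.70489 = 70.489 tin
70.489 tin × 3.3931 = 239.1762259 natgas
239.1762259 natgas × 0.30092 = 71.972909897828 lithium
71.972909897828 lithium × 1.6858 = 121.3319315057584424 gold

121.33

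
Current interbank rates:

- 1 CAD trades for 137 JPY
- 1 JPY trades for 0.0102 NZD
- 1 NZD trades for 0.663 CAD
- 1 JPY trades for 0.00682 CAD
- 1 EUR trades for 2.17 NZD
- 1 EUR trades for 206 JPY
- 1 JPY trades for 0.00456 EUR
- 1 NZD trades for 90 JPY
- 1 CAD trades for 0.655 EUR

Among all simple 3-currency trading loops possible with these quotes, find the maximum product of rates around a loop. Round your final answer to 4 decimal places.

EUR→NZD→CAD→EUR: 2.17 × 0.663 × 0.655 = 0.94236
CAD→JPY→NZD→CAD: 137 × 0.0102 × 0.663 = 0.92648
EUR→JPY→CAD→EUR: 206 × 0.00682 × 0.655 = 0.92022
EUR→NZD→JPY→EUR: 2.17 × 90 × 0.00456 = 0.89057
Maximum is EUR→NZD→CAD→EUR at 0.9424; no arbitrage — every cycle loses value.

0.9424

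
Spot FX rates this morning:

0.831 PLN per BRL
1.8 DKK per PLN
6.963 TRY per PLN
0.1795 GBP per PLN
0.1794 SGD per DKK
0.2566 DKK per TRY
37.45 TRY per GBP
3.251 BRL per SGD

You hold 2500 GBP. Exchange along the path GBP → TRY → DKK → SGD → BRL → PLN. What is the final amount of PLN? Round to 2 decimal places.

11643.64

2500 GBP × 37.45 = 93625 TRY
93625 TRY × 0.2566 = 24024.175 DKK
24024.175 DKK × 0.1794 = 4309.936995 SGD
4309.936995 SGD × 3.251 = 14011.605170745 BRL
14011.605170745 BRL × 0.831 = 11643.643896889095 PLN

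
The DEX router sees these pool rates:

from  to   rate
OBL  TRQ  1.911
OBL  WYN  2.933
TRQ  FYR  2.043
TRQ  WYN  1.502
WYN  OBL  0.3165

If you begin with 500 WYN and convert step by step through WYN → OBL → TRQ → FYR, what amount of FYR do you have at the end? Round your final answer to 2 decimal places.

500 WYN × 0.3165 = 158.25 OBL
158.25 OBL × 1.911 = 302.41575 TRQ
302.41575 TRQ × 2.043 = 617.83537725 FYR

617.84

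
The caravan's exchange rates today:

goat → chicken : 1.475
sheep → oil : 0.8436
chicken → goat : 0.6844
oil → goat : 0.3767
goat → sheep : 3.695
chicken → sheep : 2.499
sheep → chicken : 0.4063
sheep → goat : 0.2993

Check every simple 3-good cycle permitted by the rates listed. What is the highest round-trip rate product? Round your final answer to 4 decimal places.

goat→sheep→oil→goat: 3.695 × 0.8436 × 0.3767 = 1.17421
goat→chicken→sheep→goat: 1.475 × 2.499 × 0.2993 = 1.10323
goat→sheep→chicken→goat: 3.695 × 0.4063 × 0.6844 = 1.02748
Maximum is goat→sheep→oil→goat at 1.1742; arbitrage exists.

1.1742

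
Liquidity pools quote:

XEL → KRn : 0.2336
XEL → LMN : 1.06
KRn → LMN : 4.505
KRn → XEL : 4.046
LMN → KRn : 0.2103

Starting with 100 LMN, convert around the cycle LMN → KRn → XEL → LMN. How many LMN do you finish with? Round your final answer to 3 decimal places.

90.193

100 LMN × 0.2103 = 21.03 KRn
21.03 KRn × 4.046 = 85.08738 XEL
85.08738 XEL × 1.06 = 90.1926228 LMN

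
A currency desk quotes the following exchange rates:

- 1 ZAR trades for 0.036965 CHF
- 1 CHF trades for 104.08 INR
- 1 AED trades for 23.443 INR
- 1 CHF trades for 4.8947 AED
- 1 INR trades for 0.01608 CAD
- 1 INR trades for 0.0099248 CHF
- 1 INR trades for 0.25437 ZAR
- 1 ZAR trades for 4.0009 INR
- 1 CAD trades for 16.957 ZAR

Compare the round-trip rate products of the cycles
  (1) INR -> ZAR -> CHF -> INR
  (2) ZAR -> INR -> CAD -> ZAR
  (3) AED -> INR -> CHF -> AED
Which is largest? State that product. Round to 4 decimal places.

1.1388

(1) 0.25437 × 0.036965 × 104.08 = 0.97864
(2) 4.0009 × 0.01608 × 16.957 = 1.09092
(3) 23.443 × 0.0099248 × 4.8947 = 1.13884
Highest is cycle (3) at 1.1388 (>1, arbitrage).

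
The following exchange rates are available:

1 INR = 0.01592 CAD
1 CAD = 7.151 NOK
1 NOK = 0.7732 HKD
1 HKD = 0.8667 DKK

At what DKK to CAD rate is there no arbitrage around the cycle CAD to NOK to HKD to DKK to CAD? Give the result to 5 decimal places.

0.20868

Known legs of the cycle: 7.151 × 0.7732 × 0.8667 = 4.79211707844
For no arbitrage the full-cycle product must be 1, so the missing rate is 1 / 4.79211707844 ≈ 0.2086760.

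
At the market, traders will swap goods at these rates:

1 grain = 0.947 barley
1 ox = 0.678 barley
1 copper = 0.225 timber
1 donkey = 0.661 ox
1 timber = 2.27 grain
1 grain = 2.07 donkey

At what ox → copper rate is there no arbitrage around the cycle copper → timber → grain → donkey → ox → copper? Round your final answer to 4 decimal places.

Known legs of the cycle: 0.225 × 2.27 × 2.07 × 0.661 = 0.6988439025
For no arbitrage the full-cycle product must be 1, so the missing rate is 1 / 0.6988439025 ≈ 1.430935.

1.4309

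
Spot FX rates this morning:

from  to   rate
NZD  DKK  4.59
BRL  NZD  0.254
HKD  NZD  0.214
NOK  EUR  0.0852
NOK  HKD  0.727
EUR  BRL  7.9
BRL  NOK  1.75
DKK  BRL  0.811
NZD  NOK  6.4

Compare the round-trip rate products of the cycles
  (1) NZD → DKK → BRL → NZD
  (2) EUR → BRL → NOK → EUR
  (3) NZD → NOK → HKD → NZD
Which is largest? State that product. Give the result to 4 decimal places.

1.1779

(1) 4.59 × 0.811 × 0.254 = 0.94551
(2) 7.9 × 1.75 × 0.0852 = 1.17789
(3) 6.4 × 0.727 × 0.214 = 0.99570
Highest is cycle (2) at 1.1779 (>1, arbitrage).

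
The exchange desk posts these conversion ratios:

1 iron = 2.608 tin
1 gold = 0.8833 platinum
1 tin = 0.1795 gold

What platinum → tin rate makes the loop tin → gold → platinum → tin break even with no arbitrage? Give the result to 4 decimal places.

6.3071

Known legs of the cycle: 0.1795 × 0.8833 = 0.15855235
For no arbitrage the full-cycle product must be 1, so the missing rate is 1 / 0.15855235 ≈ 6.307065.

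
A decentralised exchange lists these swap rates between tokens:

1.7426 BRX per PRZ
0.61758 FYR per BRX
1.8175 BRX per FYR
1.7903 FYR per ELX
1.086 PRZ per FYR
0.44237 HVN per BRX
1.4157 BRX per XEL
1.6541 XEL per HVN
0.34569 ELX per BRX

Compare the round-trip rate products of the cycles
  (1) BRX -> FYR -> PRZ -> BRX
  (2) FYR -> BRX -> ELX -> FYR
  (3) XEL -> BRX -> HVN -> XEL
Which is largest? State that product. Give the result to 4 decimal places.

1.1687

(1) 0.61758 × 1.086 × 1.7426 = 1.16875
(2) 1.8175 × 0.34569 × 1.7903 = 1.12483
(3) 1.4157 × 0.44237 × 1.6541 = 1.03590
Highest is cycle (1) at 1.1687 (>1, arbitrage).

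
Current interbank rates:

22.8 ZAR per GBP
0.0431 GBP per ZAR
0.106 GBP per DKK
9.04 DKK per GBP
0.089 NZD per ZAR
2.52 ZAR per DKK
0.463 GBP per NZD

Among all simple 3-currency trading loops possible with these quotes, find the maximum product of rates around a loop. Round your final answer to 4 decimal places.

DKK→ZAR→GBP→DKK: 2.52 × 0.0431 × 9.04 = 0.98185
ZAR→NZD→GBP→ZAR: 0.089 × 0.463 × 22.8 = 0.93952
Maximum is DKK→ZAR→GBP→DKK at 0.9819; no arbitrage — every cycle loses value.

0.9819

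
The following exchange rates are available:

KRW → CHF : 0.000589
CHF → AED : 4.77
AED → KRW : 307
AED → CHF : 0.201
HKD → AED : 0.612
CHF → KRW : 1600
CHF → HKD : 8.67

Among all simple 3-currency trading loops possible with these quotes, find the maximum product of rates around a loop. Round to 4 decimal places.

1.0665

HKD→AED→CHF→HKD: 0.612 × 0.201 × 8.67 = 1.06651
AED→KRW→CHF→AED: 307 × 0.000589 × 4.77 = 0.86253
Maximum is HKD→AED→CHF→HKD at 1.0665; arbitrage exists.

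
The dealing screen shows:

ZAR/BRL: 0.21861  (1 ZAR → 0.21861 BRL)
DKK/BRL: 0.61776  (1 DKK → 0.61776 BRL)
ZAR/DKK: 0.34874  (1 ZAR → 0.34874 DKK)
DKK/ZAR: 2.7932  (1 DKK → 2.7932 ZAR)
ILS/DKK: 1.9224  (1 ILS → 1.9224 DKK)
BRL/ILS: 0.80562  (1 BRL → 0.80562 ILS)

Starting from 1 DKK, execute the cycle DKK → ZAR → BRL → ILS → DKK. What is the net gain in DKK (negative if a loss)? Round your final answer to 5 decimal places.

1 DKK × 2.7932 = 2.7932 ZAR
2.7932 ZAR × 0.21861 = 0.610621452 BRL
0.610621452 BRL × 0.80562 = 0.49192885416024 ILS
0.49192885416024 ILS × 1.9224 = 0.945684029237645376 DKK
Net change: 0.945684029237645376 − 1 = -0.054315970762354624 DKK

-0.05432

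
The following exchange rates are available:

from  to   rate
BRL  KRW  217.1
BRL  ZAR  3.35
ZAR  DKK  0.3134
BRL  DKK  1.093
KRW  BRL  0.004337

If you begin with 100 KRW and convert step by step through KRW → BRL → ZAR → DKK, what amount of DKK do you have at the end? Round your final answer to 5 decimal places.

0.45534

100 KRW × 0.004337 = 0.4337 BRL
0.4337 BRL × 3.35 = 1.452895 ZAR
1.452895 ZAR × 0.3134 = 0.455337293 DKK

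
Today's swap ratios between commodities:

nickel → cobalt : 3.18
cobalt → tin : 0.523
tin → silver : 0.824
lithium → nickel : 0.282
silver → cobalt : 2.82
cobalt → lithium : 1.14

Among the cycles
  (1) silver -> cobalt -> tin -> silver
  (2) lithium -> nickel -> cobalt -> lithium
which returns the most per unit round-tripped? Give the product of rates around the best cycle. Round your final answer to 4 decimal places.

(1) 2.82 × 0.523 × 0.824 = 1.21528
(2) 0.282 × 3.18 × 1.14 = 1.02231
Highest is cycle (1) at 1.2153 (>1, arbitrage).

1.2153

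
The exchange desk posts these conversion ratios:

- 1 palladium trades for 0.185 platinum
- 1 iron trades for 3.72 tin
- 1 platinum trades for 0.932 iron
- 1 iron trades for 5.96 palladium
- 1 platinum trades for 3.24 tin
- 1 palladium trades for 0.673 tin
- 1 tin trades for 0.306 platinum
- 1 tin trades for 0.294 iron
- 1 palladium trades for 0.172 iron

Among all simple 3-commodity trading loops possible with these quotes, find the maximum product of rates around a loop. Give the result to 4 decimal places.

tin→iron→palladium→tin: 0.294 × 5.96 × 0.673 = 1.17926
tin→platinum→iron→tin: 0.306 × 0.932 × 3.72 = 1.06091
iron→palladium→platinum→iron: 5.96 × 0.185 × 0.932 = 1.02762
Maximum is tin→iron→palladium→tin at 1.1793; arbitrage exists.

1.1793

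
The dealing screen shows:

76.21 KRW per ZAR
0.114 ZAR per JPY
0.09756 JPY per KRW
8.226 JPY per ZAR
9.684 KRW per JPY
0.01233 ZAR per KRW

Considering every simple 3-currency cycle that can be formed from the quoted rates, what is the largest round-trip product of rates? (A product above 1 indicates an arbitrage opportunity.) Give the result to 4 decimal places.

ZAR→JPY→KRW→ZAR: 8.226 × 9.684 × 0.01233 = 0.98222
ZAR→KRW→JPY→ZAR: 76.21 × 0.09756 × 0.114 = 0.84760
Maximum is ZAR→JPY→KRW→ZAR at 0.9822; no arbitrage — every cycle loses value.

0.9822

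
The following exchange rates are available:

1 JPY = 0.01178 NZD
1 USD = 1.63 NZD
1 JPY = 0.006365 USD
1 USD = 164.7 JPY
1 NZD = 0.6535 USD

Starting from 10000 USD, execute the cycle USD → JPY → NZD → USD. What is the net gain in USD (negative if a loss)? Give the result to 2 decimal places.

2678.98

10000 USD × 164.7 = 1647000 JPY
1647000 JPY × 0.01178 = 19401.66 NZD
19401.66 NZD × 0.6535 = 12678.98481 USD
Net change: 12678.98481 − 10000 = 2678.98481 USD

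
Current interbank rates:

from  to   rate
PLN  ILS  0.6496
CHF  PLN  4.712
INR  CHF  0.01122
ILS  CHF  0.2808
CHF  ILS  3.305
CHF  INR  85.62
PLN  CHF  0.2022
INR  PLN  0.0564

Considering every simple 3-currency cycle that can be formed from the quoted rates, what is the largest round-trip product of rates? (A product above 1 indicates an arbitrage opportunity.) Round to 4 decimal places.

INR→PLN→CHF→INR: 0.0564 × 0.2022 × 85.62 = 0.97642
CHF→PLN→ILS→CHF: 4.712 × 0.6496 × 0.2808 = 0.85950
Maximum is INR→PLN→CHF→INR at 0.9764; no arbitrage — every cycle loses value.

0.9764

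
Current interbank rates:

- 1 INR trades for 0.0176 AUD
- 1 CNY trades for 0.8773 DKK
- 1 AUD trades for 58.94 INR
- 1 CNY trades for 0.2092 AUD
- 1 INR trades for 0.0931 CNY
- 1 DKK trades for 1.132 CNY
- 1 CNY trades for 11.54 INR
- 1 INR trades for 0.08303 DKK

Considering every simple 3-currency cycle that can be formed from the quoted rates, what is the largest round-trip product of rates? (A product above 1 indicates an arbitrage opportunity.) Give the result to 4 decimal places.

AUD→INR→CNY→AUD: 58.94 × 0.0931 × 0.2092 = 1.14795
CNY→INR→DKK→CNY: 11.54 × 0.08303 × 1.132 = 1.08464
Maximum is AUD→INR→CNY→AUD at 1.1479; arbitrage exists.

1.1479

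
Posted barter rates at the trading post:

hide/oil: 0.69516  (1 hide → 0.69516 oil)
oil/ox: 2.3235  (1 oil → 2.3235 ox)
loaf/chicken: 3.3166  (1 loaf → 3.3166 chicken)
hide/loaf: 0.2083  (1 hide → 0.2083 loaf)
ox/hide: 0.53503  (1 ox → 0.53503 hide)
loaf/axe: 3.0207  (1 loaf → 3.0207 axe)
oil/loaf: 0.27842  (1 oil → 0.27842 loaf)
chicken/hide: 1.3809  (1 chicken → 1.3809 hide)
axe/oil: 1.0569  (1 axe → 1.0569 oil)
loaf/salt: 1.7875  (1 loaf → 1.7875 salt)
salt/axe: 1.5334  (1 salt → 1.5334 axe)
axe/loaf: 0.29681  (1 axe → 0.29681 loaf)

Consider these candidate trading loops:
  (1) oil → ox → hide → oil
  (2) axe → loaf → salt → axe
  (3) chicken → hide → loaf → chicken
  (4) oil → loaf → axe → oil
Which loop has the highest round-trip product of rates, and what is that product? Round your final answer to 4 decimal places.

(1) 2.3235 × 0.53503 × 0.69516 = 0.86418
(2) 0.29681 × 1.7875 × 1.5334 = 0.81354
(3) 1.3809 × 0.2083 × 3.3166 = 0.95399
(4) 0.27842 × 3.0207 × 1.0569 = 0.88888
Highest is cycle (3) at 0.9540 (≤1, no arbitrage).

0.9540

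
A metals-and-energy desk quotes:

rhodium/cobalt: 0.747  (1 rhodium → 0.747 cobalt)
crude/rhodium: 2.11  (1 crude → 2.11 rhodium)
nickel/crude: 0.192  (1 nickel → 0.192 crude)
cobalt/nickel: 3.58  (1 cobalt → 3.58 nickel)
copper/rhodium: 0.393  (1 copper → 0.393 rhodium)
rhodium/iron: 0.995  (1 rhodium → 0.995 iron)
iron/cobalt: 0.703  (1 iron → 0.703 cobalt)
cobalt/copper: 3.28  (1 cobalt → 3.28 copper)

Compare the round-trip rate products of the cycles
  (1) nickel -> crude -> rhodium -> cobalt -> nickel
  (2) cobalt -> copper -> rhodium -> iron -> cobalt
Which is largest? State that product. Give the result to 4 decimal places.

1.0834

(1) 0.192 × 2.11 × 0.747 × 3.58 = 1.08340
(2) 3.28 × 0.393 × 0.995 × 0.703 = 0.90166
Highest is cycle (1) at 1.0834 (>1, arbitrage).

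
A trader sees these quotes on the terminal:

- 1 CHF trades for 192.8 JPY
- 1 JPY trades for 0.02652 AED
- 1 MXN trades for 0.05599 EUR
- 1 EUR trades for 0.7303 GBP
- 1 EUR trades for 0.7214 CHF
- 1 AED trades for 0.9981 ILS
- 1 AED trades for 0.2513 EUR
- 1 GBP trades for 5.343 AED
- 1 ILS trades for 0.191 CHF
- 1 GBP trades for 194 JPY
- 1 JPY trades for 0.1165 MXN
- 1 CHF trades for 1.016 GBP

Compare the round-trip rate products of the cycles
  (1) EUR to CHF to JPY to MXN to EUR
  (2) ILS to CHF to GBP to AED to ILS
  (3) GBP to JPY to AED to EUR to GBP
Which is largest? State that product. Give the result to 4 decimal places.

1.0349

(1) 0.7214 × 192.8 × 0.1165 × 0.05599 = 0.90723
(2) 0.191 × 1.016 × 5.343 × 0.9981 = 1.03487
(3) 194 × 0.02652 × 0.2513 × 0.7303 = 0.94421
Highest is cycle (2) at 1.0349 (>1, arbitrage).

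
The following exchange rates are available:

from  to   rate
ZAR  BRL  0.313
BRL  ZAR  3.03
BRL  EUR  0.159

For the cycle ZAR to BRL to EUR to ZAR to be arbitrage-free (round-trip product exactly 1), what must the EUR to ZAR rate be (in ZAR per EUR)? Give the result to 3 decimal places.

20.094

Known legs of the cycle: 0.313 × 0.159 = 0.049767
For no arbitrage the full-cycle product must be 1, so the missing rate is 1 / 0.049767 ≈ 20.09364.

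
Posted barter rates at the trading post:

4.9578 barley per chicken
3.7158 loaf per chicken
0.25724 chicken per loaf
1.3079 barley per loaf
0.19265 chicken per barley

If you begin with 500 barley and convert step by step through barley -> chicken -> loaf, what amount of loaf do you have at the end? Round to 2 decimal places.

500 barley × 0.19265 = 96.325 chicken
96.325 chicken × 3.7158 = 357.924435 loaf

357.92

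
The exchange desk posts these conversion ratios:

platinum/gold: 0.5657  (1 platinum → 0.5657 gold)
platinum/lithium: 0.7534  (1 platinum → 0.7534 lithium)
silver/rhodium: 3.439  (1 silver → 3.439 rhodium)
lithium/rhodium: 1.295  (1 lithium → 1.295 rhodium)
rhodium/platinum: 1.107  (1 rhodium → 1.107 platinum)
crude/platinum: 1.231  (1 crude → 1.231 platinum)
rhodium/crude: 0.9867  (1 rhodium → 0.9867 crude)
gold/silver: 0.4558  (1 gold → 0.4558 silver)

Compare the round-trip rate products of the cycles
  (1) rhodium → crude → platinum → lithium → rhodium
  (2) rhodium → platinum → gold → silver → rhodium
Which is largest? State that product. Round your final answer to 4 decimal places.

(1) 0.9867 × 1.231 × 0.7534 × 1.295 = 1.18506
(2) 1.107 × 0.5657 × 0.4558 × 3.439 = 0.98161
Highest is cycle (1) at 1.1851 (>1, arbitrage).

1.1851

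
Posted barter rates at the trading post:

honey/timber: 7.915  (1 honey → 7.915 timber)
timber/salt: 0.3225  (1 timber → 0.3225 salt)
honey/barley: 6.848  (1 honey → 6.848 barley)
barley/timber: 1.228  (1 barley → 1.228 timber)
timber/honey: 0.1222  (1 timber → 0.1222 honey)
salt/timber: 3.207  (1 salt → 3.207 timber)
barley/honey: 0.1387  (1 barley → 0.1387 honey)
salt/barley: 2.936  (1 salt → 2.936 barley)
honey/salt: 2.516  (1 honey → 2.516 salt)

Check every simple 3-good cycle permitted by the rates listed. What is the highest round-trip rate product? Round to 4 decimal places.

1.1627

salt→barley→timber→salt: 2.936 × 1.228 × 0.3225 = 1.16274
barley→timber→honey→barley: 1.228 × 0.1222 × 6.848 = 1.02762
salt→barley→honey→salt: 2.936 × 0.1387 × 2.516 = 1.02457
salt→timber→honey→salt: 3.207 × 0.1222 × 2.516 = 0.98601
Maximum is salt→barley→timber→salt at 1.1627; arbitrage exists.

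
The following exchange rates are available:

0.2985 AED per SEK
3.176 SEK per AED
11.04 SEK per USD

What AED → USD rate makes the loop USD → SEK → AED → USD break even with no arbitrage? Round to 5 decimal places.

0.30345

Known legs of the cycle: 11.04 × 0.2985 = 3.29544
For no arbitrage the full-cycle product must be 1, so the missing rate is 1 / 3.29544 ≈ 0.3034496.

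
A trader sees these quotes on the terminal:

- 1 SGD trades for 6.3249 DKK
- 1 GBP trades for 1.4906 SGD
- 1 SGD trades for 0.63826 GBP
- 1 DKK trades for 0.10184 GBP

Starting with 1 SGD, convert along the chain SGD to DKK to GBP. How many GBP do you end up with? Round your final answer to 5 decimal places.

1 SGD × 6.3249 = 6.3249 DKK
6.3249 DKK × 0.10184 = 0.644127816 GBP

0.64413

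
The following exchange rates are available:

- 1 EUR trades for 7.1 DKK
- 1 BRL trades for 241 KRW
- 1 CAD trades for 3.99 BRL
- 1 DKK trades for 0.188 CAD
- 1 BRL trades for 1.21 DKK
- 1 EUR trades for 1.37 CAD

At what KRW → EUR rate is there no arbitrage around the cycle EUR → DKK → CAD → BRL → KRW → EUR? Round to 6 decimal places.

Known legs of the cycle: 7.1 × 0.188 × 3.99 × 241 = 1283.530332
For no arbitrage the full-cycle product must be 1, so the missing rate is 1 / 1283.530332 ≈ 0.00077910.

0.000779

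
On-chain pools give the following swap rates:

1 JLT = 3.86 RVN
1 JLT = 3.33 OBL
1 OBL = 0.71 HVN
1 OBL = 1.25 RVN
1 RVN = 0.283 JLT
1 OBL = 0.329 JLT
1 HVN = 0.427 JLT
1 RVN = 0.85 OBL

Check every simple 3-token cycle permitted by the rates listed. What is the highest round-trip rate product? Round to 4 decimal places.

1.1780

OBL→RVN→JLT→OBL: 1.25 × 0.283 × 3.33 = 1.17799
OBL→JLT→RVN→OBL: 0.329 × 3.86 × 0.85 = 1.07945
HVN→JLT→OBL→HVN: 0.427 × 3.33 × 0.71 = 1.00956
Maximum is OBL→RVN→JLT→OBL at 1.1780; arbitrage exists.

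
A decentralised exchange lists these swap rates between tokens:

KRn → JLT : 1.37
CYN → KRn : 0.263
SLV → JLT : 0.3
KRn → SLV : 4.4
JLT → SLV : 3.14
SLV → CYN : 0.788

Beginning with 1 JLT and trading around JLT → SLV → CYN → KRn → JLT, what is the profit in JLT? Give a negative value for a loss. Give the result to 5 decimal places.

-0.10848

1 JLT × 3.14 = 3.14 SLV
3.14 SLV × 0.788 = 2.47432 CYN
2.47432 CYN × 0.263 = 0.65074616 KRn
0.65074616 KRn × 1.37 = 0.8915222392 JLT
Net change: 0.8915222392 − 1 = -0.1084777608 JLT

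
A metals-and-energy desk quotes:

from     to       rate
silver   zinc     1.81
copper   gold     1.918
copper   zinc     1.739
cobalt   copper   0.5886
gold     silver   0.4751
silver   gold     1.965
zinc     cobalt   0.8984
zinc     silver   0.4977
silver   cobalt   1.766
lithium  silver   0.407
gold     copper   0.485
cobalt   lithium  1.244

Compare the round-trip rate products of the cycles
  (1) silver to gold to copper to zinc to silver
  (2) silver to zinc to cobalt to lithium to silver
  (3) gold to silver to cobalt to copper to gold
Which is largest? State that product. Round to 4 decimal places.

(1) 1.965 × 0.485 × 1.739 × 0.4977 = 0.82484
(2) 1.81 × 0.8984 × 1.244 × 0.407 = 0.82331
(3) 0.4751 × 1.766 × 0.5886 × 1.918 = 0.94721
Highest is cycle (3) at 0.9472 (≤1, no arbitrage).

0.9472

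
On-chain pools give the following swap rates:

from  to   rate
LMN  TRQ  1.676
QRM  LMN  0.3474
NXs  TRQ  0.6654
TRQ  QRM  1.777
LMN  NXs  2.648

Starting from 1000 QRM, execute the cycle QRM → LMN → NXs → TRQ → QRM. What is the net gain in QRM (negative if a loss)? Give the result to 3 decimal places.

87.722

1000 QRM × 0.3474 = 347.4 LMN
347.4 LMN × 2.648 = 919.9152 NXs
919.9152 NXs × 0.6654 = 612.11157408 TRQ
612.11157408 TRQ × 1.777 = 1087.72226714016 QRM
Net change: 1087.72226714016 − 1000 = 87.72226714016 QRM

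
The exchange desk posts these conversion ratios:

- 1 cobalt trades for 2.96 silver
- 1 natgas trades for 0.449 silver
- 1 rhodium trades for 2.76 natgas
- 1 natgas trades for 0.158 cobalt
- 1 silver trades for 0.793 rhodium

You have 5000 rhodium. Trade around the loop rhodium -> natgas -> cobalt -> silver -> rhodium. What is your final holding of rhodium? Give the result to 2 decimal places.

5000 rhodium × 2.76 = 13800 natgas
13800 natgas × 0.158 = 2180.4 cobalt
2180.4 cobalt × 2.96 = 6453.984 silver
6453.984 silver × 0.793 = 5118.009312 rhodium

5118.01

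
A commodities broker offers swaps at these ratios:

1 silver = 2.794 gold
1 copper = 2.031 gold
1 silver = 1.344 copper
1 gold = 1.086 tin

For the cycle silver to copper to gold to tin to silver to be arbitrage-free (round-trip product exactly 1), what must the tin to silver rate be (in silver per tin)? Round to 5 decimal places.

Known legs of the cycle: 1.344 × 2.031 × 1.086 = 2.964415104
For no arbitrage the full-cycle product must be 1, so the missing rate is 1 / 2.964415104 ≈ 0.3373347.

0.33733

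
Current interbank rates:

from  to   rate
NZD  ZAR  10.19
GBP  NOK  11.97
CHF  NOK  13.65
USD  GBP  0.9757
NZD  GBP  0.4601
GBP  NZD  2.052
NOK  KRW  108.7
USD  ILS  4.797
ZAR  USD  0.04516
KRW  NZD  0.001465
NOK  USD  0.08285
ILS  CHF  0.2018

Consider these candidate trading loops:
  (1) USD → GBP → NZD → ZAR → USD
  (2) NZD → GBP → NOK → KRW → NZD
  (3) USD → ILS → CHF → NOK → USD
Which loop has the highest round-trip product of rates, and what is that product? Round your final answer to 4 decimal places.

1.0948

(1) 0.9757 × 2.052 × 10.19 × 0.04516 = 0.92134
(2) 0.4601 × 11.97 × 108.7 × 0.001465 = 0.87703
(3) 4.797 × 0.2018 × 13.65 × 0.08285 = 1.09475
Highest is cycle (3) at 1.0948 (>1, arbitrage).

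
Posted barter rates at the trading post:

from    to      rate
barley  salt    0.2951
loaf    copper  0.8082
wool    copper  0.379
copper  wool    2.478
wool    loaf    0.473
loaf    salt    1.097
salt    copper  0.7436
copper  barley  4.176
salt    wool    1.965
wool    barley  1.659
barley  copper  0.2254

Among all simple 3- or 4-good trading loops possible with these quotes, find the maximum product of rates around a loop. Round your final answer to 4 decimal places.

1.0196

loaf→salt→wool→loaf: 1.097 × 1.965 × 0.473 = 1.01960
barley→salt→wool→barley: 0.2951 × 1.965 × 1.659 = 0.96201
loaf→salt→copper→wool→loaf: 1.097 × 0.7436 × 2.478 × 0.473 = 0.95611
loaf→copper→wool→loaf: 0.8082 × 2.478 × 0.473 = 0.94729
barley→copper→wool→barley: 0.2254 × 2.478 × 1.659 = 0.92662
barley→salt→wool→copper→barley: 0.2951 × 1.965 × 0.379 × 4.176 = 0.91776
barley→salt→copper→barley: 0.2951 × 0.7436 × 4.176 = 0.91637
barley→salt→copper→wool→barley: 0.2951 × 0.7436 × 2.478 × 1.659 = 0.90210
Maximum is loaf→salt→wool→loaf at 1.0196; arbitrage exists.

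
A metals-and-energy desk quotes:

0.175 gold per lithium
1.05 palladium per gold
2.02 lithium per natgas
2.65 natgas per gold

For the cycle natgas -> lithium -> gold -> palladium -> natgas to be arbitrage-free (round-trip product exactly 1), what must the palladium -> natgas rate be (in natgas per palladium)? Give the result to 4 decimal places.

2.6941

Known legs of the cycle: 2.02 × 0.175 × 1.05 = 0.371175
For no arbitrage the full-cycle product must be 1, so the missing rate is 1 / 0.371175 ≈ 2.694147.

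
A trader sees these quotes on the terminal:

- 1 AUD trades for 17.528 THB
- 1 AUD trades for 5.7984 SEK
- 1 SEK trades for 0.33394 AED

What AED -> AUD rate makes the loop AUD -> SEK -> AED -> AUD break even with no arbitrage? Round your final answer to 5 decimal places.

0.51644

Known legs of the cycle: 5.7984 × 0.33394 = 1.936317696
For no arbitrage the full-cycle product must be 1, so the missing rate is 1 / 1.936317696 ≈ 0.5164442.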